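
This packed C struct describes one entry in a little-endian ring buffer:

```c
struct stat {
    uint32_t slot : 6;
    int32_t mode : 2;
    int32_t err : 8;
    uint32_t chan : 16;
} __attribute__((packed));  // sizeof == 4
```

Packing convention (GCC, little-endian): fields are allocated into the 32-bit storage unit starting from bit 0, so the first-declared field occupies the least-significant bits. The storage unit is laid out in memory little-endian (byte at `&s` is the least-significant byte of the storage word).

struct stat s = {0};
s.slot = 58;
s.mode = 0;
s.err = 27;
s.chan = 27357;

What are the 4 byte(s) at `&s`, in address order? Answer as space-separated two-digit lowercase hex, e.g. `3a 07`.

3a 1b dd 6a

slot (6b) val=58 bits=0x3a at bit 0: 0x0000003a
mode (2b) val=0 bits=0x0 at bit 6: 0x0000003a
err (8b) val=27 bits=0x1b at bit 8: 0x00001b3a
chan (16b) val=27357 bits=0x6add at bit 16: 0x6add1b3a
word = 0x6add1b3a → little-endian bytes:
  [0]=0x3a  [1]=0x1b  [2]=0xdd  [3]=0x6a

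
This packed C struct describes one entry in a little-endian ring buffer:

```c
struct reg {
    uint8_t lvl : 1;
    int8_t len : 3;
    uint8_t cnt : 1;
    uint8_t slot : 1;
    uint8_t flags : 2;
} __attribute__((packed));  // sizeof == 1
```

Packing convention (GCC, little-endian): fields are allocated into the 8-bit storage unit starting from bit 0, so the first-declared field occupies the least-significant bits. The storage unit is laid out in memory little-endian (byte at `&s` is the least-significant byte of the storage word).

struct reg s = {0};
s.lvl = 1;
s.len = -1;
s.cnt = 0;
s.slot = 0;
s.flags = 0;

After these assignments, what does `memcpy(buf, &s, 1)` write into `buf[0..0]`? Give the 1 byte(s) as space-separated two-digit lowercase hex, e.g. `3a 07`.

[0+:1] lvl=1 & 0x1 = 0x1; word=0x01
[1+:3] len=-1 & 0x7 = 0x7; word=0x0f
[4+:1] cnt=0 & 0x1 = 0x0; word=0x0f
[5+:1] slot=0 & 0x1 = 0x0; word=0x0f
[6+:2] flags=0 & 0x3 = 0x0; word=0x0f
word = 0x0f → little-endian bytes:
  [0]=0x0f

0f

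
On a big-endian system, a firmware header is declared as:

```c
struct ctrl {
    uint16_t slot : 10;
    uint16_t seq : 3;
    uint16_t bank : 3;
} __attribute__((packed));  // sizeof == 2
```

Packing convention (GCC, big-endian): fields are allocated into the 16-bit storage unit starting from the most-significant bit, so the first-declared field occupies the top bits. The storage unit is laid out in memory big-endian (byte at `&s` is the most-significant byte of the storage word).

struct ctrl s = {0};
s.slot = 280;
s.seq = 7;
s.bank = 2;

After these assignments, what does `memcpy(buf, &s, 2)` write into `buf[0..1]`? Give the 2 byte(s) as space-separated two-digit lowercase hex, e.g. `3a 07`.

46 3a

slot (10b) val=280 bits=0x118 at bit 6: 0x4600
seq (3b) val=7 bits=0x7 at bit 3: 0x4638
bank (3b) val=2 bits=0x2 at bit 0: 0x463a
word = 0x463a → big-endian bytes:
  [0]=0x46  [1]=0x3a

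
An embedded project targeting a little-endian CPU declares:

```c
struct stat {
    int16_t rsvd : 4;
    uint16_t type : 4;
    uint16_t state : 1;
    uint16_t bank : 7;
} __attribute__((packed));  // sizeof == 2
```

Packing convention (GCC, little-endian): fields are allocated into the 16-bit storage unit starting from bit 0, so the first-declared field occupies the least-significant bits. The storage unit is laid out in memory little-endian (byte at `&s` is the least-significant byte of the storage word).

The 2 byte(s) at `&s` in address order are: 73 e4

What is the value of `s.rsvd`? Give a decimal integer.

3

[0]=0x73 [1]=0xe4 (little-endian) → word 0xe473
rsvd [0+:4] = (word>>0) & 0xf = 3  ←
type [4+:4] = (word>>4) & 0xf = 7
state [8+:1] = (word>>8) & 0x1 = 0
bank [9+:7] = (word>>9) & 0x7f = 114
rsvd signed 4b, MSB=0: value = 3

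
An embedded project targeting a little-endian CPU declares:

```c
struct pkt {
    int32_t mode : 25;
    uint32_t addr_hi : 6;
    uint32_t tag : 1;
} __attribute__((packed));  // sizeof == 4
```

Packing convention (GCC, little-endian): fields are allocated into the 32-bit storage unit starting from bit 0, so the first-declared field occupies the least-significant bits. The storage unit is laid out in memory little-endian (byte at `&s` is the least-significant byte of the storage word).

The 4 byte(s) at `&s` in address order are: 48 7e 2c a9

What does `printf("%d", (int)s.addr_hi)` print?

20

[0]=0x48 [1]=0x7e [2]=0x2c [3]=0xa9 (little-endian) → word 0xa92c7e48
mode [0+:25] = (word>>0) & 0x1ffffff = 19693128
addr_hi [25+:6] = (word>>25) & 0x3f = 20  ←
tag [31+:1] = (word>>31) & 0x1 = 1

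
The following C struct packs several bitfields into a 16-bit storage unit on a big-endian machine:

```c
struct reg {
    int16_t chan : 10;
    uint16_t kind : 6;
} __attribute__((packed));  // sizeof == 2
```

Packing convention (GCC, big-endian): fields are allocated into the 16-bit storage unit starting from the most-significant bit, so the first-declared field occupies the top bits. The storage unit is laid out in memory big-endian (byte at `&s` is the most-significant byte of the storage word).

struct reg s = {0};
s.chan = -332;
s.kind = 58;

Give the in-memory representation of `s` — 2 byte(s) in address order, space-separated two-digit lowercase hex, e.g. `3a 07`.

chan:10 = -332 → 0x2b4 << 6 → word 0xad00
kind:6 = 58 → 0x3a << 0 → word 0xad3a
word = 0xad3a → big-endian bytes:
  [0]=0xad  [1]=0x3a

ad 3a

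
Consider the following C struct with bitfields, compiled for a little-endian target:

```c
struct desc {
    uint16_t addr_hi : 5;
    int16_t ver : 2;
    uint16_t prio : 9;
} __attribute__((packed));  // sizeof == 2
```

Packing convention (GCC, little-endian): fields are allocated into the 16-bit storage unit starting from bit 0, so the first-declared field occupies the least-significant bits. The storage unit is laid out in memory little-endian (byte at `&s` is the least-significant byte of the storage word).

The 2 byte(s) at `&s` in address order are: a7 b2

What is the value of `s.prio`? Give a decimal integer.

357

[0]=0xa7 [1]=0xb2 (little-endian) → word 0xb2a7
addr_hi [0+:5] = (word>>0) & 0x1f = 7
ver [5+:2] = (word>>5) & 0x3 = 1
prio [7+:9] = (word>>7) & 0x1ff = 357  ←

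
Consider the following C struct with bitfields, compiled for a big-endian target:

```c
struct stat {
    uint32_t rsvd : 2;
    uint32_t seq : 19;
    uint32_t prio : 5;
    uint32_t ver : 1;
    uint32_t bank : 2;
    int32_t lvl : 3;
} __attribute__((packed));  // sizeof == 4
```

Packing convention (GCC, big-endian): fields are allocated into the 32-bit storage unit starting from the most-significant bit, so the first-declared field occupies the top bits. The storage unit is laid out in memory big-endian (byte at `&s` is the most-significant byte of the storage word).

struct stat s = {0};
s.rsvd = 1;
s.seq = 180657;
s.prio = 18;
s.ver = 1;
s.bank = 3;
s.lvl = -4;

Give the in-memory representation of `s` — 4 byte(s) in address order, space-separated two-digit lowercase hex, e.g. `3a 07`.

rsvd (2b) val=1 bits=0x1 at bit 30: 0x40000000
seq (19b) val=180657 bits=0x2c1b1 at bit 11: 0x560d8800
prio (5b) val=18 bits=0x12 at bit 6: 0x560d8c80
ver (1b) val=1 bits=0x1 at bit 5: 0x560d8ca0
bank (2b) val=3 bits=0x3 at bit 3: 0x560d8cb8
lvl (3b) val=-4 bits=0x4 at bit 0: 0x560d8cbc
word = 0x560d8cbc → big-endian bytes:
  [0]=0x56  [1]=0x0d  [2]=0x8c  [3]=0xbc

56 0d 8c bc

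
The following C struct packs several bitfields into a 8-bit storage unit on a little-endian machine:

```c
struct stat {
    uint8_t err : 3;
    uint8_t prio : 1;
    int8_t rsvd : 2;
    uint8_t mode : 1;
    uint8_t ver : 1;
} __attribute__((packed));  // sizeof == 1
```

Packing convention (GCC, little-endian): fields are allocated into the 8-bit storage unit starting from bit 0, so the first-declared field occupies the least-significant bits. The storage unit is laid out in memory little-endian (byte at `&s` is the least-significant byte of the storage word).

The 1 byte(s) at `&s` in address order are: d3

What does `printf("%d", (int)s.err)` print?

3

[0]=0xd3 (little-endian) → word 0xd3
err [0+:3] = (word>>0) & 0x7 = 3  ←
prio [3+:1] = (word>>3) & 0x1 = 0
rsvd [4+:2] = (word>>4) & 0x3 = 1
mode [6+:1] = (word>>6) & 0x1 = 1
ver [7+:1] = (word>>7) & 0x1 = 1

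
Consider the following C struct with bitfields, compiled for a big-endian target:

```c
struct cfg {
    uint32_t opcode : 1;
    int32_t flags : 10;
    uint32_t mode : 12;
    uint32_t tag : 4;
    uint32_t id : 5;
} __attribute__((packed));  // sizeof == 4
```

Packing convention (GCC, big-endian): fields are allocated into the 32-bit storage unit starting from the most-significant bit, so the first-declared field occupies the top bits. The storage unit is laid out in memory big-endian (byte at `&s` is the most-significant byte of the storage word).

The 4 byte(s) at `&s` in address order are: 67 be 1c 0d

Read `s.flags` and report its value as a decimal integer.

-195

[0]=0x67 [1]=0xbe [2]=0x1c [3]=0x0d (big-endian) → word 0x67be1c0d
opcode:1 @ bit 31 → (0x67be1c0d>>31)&0x1 = 0x0
flags:10 @ bit 21 → (0x67be1c0d>>21)&0x3ff = 0x33d  ←
mode:12 @ bit 9 → (0x67be1c0d>>9)&0xfff = 0xf0e
tag:4 @ bit 5 → (0x67be1c0d>>5)&0xf = 0x0
id:5 @ bit 0 → (0x67be1c0d>>0)&0x1f = 0xd
flags signed 10b, MSB=1: 829 - 1024 = -195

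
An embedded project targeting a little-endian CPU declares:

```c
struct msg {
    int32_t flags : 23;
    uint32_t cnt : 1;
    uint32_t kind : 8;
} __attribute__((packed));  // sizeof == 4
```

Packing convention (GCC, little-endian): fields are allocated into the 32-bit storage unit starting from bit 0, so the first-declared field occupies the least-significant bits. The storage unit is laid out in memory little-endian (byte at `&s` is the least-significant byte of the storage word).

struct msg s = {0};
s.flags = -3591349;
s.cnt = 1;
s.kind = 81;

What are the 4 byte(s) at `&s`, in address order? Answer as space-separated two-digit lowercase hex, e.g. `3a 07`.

flags:23 = -3591349 → 0x49334b << 0 → word 0x0049334b
cnt:1 = 1 → 0x1 << 23 → word 0x00c9334b
kind:8 = 81 → 0x51 << 24 → word 0x51c9334b
word = 0x51c9334b → little-endian bytes:
  [0]=0x4b  [1]=0x33  [2]=0xc9  [3]=0x51

4b 33 c9 51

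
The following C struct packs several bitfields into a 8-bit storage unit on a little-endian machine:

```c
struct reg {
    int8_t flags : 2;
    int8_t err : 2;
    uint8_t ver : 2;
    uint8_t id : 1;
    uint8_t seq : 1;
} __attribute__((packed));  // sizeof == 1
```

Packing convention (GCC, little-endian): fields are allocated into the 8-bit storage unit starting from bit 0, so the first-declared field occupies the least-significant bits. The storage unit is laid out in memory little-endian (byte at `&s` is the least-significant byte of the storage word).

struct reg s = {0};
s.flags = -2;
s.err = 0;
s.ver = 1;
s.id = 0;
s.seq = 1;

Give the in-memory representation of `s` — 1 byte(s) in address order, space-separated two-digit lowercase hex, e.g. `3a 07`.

[0+:2] flags=-2 & 0x3 = 0x2; word=0x02
[2+:2] err=0 & 0x3 = 0x0; word=0x02
[4+:2] ver=1 & 0x3 = 0x1; word=0x12
[6+:1] id=0 & 0x1 = 0x0; word=0x12
[7+:1] seq=1 & 0x1 = 0x1; word=0x92
word = 0x92 → little-endian bytes:
  [0]=0x92

92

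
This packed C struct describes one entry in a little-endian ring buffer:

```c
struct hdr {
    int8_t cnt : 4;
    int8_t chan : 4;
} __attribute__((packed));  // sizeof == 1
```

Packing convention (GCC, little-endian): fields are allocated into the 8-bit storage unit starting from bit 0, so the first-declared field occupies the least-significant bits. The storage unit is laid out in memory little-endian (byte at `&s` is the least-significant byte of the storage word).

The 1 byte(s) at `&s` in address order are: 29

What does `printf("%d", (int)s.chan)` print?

2

[0]=0x29 (little-endian) → word 0x29
cnt:4 @ bit 0 → (0x29>>0)&0xf = 0x9
chan:4 @ bit 4 → (0x29>>4)&0xf = 0x2  ←
chan signed 4b, MSB=0: value = 2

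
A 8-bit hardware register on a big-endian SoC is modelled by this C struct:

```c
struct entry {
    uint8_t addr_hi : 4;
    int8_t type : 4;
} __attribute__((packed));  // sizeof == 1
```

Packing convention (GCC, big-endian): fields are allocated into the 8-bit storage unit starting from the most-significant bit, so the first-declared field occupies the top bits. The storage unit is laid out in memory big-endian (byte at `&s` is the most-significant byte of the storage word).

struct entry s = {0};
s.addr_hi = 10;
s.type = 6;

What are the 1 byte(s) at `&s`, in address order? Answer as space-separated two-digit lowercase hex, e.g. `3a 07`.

a6

addr_hi:4 = 10 → 0xa << 4 → word 0xa0
type:4 = 6 → 0x6 << 0 → word 0xa6
word = 0xa6 → big-endian bytes:
  [0]=0xa6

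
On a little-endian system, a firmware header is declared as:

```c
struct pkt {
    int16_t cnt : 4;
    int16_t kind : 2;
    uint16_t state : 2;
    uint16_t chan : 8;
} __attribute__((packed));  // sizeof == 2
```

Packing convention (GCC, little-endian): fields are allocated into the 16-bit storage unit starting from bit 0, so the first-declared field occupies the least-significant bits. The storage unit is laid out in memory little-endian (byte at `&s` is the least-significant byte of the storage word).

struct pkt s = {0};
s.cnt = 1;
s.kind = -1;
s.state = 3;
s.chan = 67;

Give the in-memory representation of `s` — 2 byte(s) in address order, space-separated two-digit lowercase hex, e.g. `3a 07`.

cnt (4b) val=1 bits=0x1 at bit 0: 0x0001
kind (2b) val=-1 bits=0x3 at bit 4: 0x0031
state (2b) val=3 bits=0x3 at bit 6: 0x00f1
chan (8b) val=67 bits=0x43 at bit 8: 0x43f1
word = 0x43f1 → little-endian bytes:
  [0]=0xf1  [1]=0x43

f1 43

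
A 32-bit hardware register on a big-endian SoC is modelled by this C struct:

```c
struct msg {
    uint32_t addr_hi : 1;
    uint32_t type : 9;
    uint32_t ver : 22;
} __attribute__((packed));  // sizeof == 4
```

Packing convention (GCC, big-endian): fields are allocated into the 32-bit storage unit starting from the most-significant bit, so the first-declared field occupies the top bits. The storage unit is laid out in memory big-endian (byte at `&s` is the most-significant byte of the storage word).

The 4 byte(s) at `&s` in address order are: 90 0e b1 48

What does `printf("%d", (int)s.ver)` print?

[0]=0x90 [1]=0x0e [2]=0xb1 [3]=0x48 (big-endian) → word 0x900eb148
addr_hi:1 @ bit 31 → (0x900eb148>>31)&0x1 = 0x1
type:9 @ bit 22 → (0x900eb148>>22)&0x1ff = 0x40
ver:22 @ bit 0 → (0x900eb148>>0)&0x3fffff = 0xeb148  ←

962888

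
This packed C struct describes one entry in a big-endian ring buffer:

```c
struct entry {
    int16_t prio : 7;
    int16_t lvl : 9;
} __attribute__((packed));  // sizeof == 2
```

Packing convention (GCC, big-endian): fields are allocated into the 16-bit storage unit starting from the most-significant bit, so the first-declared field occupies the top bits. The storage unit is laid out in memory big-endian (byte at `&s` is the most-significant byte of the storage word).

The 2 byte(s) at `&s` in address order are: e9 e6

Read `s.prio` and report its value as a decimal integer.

[0]=0xe9 [1]=0xe6 (big-endian) → word 0xe9e6
prio [9+:7] = (word>>9) & 0x7f = 116  ←
lvl [0+:9] = (word>>0) & 0x1ff = 486
prio signed 7b, MSB=1: 116 - 128 = -12

-12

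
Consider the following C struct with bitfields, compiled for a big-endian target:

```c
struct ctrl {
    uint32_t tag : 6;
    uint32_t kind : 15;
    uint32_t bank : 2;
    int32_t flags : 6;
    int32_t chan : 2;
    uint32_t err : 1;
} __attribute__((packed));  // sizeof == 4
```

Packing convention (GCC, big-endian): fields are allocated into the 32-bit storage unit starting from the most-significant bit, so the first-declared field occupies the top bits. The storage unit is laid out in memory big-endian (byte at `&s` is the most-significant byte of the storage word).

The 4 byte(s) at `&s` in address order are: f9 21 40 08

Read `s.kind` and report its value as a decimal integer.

[0]=0xf9 [1]=0x21 [2]=0x40 [3]=0x08 (big-endian) → word 0xf9214008
tag:6 @ bit 26 → (0xf9214008>>26)&0x3f = 0x3e
kind:15 @ bit 11 → (0xf9214008>>11)&0x7fff = 0x2428  ←
bank:2 @ bit 9 → (0xf9214008>>9)&0x3 = 0x0
flags:6 @ bit 3 → (0xf9214008>>3)&0x3f = 0x1
chan:2 @ bit 1 → (0xf9214008>>1)&0x3 = 0x0
err:1 @ bit 0 → (0xf9214008>>0)&0x1 = 0x0

9256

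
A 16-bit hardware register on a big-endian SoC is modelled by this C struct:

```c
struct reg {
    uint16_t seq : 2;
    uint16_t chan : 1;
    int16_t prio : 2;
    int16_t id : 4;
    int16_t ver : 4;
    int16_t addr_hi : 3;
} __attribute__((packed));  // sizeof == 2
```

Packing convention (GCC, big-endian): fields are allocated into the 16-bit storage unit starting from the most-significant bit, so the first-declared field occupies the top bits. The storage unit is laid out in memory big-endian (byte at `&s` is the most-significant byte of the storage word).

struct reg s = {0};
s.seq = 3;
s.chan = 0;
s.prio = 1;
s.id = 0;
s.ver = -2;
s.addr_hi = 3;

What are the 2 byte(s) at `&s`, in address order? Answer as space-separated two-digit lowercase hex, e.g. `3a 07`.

[14+:2] seq=3 & 0x3 = 0x3; word=0xc000
[13+:1] chan=0 & 0x1 = 0x0; word=0xc000
[11+:2] prio=1 & 0x3 = 0x1; word=0xc800
[7+:4] id=0 & 0xf = 0x0; word=0xc800
[3+:4] ver=-2 & 0xf = 0xe; word=0xc870
[0+:3] addr_hi=3 & 0x7 = 0x3; word=0xc873
word = 0xc873 → big-endian bytes:
  [0]=0xc8  [1]=0x73

c8 73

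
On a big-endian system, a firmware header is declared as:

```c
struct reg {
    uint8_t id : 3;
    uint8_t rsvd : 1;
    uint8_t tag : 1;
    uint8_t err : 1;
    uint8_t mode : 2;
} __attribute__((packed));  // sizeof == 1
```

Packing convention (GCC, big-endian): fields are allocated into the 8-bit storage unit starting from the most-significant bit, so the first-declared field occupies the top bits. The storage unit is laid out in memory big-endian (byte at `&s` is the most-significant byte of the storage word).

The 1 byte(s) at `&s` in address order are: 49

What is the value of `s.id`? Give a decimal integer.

[0]=0x49 (big-endian) → word 0x49
id [5+:3] = (word>>5) & 0x7 = 2  ←
rsvd [4+:1] = (word>>4) & 0x1 = 0
tag [3+:1] = (word>>3) & 0x1 = 1
err [2+:1] = (word>>2) & 0x1 = 0
mode [0+:2] = (word>>0) & 0x3 = 1

2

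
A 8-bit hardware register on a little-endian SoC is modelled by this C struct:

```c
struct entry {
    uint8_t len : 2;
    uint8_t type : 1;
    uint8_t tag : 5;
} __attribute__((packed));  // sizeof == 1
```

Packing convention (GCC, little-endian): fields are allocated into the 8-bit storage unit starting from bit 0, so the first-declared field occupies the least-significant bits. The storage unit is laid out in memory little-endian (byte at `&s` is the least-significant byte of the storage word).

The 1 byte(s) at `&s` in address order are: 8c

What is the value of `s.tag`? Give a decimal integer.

[0]=0x8c (little-endian) → word 0x8c
len [0+:2] = (word>>0) & 0x3 = 0
type [2+:1] = (word>>2) & 0x1 = 1
tag [3+:5] = (word>>3) & 0x1f = 17  ←

17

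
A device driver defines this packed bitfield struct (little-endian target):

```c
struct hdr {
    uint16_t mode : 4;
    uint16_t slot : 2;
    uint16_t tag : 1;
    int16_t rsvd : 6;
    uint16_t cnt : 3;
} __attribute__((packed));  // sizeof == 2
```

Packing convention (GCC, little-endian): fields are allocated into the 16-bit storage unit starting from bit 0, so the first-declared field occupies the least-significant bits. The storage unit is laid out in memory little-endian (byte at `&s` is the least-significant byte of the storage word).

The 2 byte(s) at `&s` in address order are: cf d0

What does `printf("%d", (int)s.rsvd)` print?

[0]=0xcf [1]=0xd0 (little-endian) → word 0xd0cf
mode:4 @ bit 0 → (0xd0cf>>0)&0xf = 0xf
slot:2 @ bit 4 → (0xd0cf>>4)&0x3 = 0x0
tag:1 @ bit 6 → (0xd0cf>>6)&0x1 = 0x1
rsvd:6 @ bit 7 → (0xd0cf>>7)&0x3f = 0x21  ←
cnt:3 @ bit 13 → (0xd0cf>>13)&0x7 = 0x6
rsvd signed 6b, MSB=1: 33 - 64 = -31

-31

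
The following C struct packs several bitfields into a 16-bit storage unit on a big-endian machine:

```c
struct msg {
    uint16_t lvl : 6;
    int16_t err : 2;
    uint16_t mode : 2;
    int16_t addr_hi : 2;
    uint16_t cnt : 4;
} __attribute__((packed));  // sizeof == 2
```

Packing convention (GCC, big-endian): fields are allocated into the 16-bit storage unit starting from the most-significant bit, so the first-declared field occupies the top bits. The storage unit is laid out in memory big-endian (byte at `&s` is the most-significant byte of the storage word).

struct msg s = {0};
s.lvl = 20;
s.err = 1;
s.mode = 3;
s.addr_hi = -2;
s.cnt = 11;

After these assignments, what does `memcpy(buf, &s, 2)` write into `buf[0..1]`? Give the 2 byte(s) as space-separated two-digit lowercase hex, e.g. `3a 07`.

[10+:6] lvl=20 & 0x3f = 0x14; word=0x5000
[8+:2] err=1 & 0x3 = 0x1; word=0x5100
[6+:2] mode=3 & 0x3 = 0x3; word=0x51c0
[4+:2] addr_hi=-2 & 0x3 = 0x2; word=0x51e0
[0+:4] cnt=11 & 0xf = 0xb; word=0x51eb
word = 0x51eb → big-endian bytes:
  [0]=0x51  [1]=0xeb

51 eb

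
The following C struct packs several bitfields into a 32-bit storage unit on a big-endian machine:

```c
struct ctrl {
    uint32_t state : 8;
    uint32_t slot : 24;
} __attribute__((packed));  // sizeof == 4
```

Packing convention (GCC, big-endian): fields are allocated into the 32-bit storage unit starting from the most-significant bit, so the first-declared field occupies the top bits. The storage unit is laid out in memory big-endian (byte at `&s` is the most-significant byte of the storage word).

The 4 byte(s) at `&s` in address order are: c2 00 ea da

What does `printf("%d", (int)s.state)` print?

[0]=0xc2 [1]=0x00 [2]=0xea [3]=0xda (big-endian) → word 0xc200eada
state [24+:8] = (word>>24) & 0xff = 194  ←
slot [0+:24] = (word>>0) & 0xffffff = 60122

194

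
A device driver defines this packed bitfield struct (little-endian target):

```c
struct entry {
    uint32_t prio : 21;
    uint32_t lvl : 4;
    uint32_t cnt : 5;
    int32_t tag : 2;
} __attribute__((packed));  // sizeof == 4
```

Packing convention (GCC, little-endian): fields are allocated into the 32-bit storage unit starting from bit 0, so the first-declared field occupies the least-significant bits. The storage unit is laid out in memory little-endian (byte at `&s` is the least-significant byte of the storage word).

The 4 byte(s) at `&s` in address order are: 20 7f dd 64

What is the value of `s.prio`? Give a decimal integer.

1933088

[0]=0x20 [1]=0x7f [2]=0xdd [3]=0x64 (little-endian) → word 0x64dd7f20
prio [0+:21] = (word>>0) & 0x1fffff = 1933088  ←
lvl [21+:4] = (word>>21) & 0xf = 6
cnt [25+:5] = (word>>25) & 0x1f = 18
tag [30+:2] = (word>>30) & 0x3 = 1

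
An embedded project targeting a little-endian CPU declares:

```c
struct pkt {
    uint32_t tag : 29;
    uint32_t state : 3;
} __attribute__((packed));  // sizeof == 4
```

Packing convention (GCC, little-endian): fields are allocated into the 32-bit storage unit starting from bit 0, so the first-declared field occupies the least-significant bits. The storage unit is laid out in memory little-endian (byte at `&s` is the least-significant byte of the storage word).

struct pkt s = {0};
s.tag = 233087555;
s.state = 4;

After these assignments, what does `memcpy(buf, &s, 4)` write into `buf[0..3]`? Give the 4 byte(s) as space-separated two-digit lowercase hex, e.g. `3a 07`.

[0+:29] tag=233087555 & 0x1fffffff = 0xde4a243; word=0x0de4a243
[29+:3] state=4 & 0x7 = 0x4; word=0x8de4a243
word = 0x8de4a243 → little-endian bytes:
  [0]=0x43  [1]=0xa2  [2]=0xe4  [3]=0x8d

43 a2 e4 8d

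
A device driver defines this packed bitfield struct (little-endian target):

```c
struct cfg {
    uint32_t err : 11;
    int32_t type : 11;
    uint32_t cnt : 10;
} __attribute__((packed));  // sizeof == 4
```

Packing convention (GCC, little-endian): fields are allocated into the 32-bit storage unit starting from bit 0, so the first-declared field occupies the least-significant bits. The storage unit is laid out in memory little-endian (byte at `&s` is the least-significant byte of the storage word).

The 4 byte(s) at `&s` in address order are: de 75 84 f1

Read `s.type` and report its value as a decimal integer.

[0]=0xde [1]=0x75 [2]=0x84 [3]=0xf1 (little-endian) → word 0xf18475de
err [0+:11] = (word>>0) & 0x7ff = 1502
type [11+:11] = (word>>11) & 0x7ff = 142  ←
cnt [22+:10] = (word>>22) & 0x3ff = 966
type signed 11b, MSB=0: value = 142

142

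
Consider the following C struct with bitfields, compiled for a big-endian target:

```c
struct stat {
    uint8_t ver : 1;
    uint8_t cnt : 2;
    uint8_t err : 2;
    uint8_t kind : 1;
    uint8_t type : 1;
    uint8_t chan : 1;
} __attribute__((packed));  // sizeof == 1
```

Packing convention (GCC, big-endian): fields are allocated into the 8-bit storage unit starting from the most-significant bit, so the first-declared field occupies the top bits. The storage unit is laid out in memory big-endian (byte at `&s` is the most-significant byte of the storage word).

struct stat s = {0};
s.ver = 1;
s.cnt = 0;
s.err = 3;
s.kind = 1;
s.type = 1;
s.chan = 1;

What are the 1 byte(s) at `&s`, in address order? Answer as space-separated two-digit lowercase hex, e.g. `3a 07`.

[7+:1] ver=1 & 0x1 = 0x1; word=0x80
[5+:2] cnt=0 & 0x3 = 0x0; word=0x80
[3+:2] err=3 & 0x3 = 0x3; word=0x98
[2+:1] kind=1 & 0x1 = 0x1; word=0x9c
[1+:1] type=1 & 0x1 = 0x1; word=0x9e
[0+:1] chan=1 & 0x1 = 0x1; word=0x9f
word = 0x9f → big-endian bytes:
  [0]=0x9f

9f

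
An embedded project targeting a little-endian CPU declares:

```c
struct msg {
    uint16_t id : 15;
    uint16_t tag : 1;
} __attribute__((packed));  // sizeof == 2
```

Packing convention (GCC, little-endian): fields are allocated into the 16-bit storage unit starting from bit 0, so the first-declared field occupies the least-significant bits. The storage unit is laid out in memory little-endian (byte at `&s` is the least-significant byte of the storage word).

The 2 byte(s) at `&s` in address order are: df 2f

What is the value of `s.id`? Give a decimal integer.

12255

[0]=0xdf [1]=0x2f (little-endian) → word 0x2fdf
id [0+:15] = (word>>0) & 0x7fff = 12255  ←
tag [15+:1] = (word>>15) & 0x1 = 0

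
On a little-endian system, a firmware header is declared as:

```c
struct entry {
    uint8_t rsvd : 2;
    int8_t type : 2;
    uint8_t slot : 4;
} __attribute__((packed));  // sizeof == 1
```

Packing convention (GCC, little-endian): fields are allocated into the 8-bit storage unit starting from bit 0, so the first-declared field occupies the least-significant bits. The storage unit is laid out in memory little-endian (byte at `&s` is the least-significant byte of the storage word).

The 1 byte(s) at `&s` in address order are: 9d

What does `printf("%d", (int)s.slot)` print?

[0]=0x9d (little-endian) → word 0x9d
rsvd [0+:2] = (word>>0) & 0x3 = 1
type [2+:2] = (word>>2) & 0x3 = 3
slot [4+:4] = (word>>4) & 0xf = 9  ←

9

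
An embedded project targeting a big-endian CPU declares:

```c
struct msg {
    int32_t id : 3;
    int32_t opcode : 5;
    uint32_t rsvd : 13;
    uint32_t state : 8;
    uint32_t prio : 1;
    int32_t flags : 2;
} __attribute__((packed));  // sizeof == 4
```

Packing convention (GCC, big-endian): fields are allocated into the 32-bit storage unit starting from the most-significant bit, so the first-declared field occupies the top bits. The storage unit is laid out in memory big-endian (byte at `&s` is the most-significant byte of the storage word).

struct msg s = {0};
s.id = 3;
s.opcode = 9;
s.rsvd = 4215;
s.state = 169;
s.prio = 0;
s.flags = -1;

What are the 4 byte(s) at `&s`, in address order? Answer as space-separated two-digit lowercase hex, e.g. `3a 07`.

id:3 = 3 → 0x3 << 29 → word 0x60000000
opcode:5 = 9 → 0x9 << 24 → word 0x69000000
rsvd:13 = 4215 → 0x1077 << 11 → word 0x6983b800
state:8 = 169 → 0xa9 << 3 → word 0x6983bd48
prio:1 = 0 → 0x0 << 2 → word 0x6983bd48
flags:2 = -1 → 0x3 << 0 → word 0x6983bd4b
word = 0x6983bd4b → big-endian bytes:
  [0]=0x69  [1]=0x83  [2]=0xbd  [3]=0x4b

69 83 bd 4b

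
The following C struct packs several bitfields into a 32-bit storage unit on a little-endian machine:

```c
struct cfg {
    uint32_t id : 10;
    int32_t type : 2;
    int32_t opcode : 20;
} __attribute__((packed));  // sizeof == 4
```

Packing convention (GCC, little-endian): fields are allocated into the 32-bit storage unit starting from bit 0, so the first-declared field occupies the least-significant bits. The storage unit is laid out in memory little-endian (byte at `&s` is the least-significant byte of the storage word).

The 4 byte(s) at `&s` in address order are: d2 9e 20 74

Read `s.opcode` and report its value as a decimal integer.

[0]=0xd2 [1]=0x9e [2]=0x20 [3]=0x74 (little-endian) → word 0x74209ed2
id [0+:10] = (word>>0) & 0x3ff = 722
type [10+:2] = (word>>10) & 0x3 = 3
opcode [12+:20] = (word>>12) & 0xfffff = 475657  ←
opcode signed 20b, MSB=0: value = 475657

475657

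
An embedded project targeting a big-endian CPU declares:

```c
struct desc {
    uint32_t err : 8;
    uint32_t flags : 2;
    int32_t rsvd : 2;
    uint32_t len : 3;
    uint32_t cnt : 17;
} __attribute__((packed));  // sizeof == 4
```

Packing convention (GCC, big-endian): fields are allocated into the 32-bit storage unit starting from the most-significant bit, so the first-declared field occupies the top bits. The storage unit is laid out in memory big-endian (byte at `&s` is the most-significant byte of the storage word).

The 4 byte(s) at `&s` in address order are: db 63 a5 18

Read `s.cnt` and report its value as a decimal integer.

[0]=0xdb [1]=0x63 [2]=0xa5 [3]=0x18 (big-endian) → word 0xdb63a518
err:8 @ bit 24 → (0xdb63a518>>24)&0xff = 0xdb
flags:2 @ bit 22 → (0xdb63a518>>22)&0x3 = 0x1
rsvd:2 @ bit 20 → (0xdb63a518>>20)&0x3 = 0x2
len:3 @ bit 17 → (0xdb63a518>>17)&0x7 = 0x1
cnt:17 @ bit 0 → (0xdb63a518>>0)&0x1ffff = 0x1a518  ←

107800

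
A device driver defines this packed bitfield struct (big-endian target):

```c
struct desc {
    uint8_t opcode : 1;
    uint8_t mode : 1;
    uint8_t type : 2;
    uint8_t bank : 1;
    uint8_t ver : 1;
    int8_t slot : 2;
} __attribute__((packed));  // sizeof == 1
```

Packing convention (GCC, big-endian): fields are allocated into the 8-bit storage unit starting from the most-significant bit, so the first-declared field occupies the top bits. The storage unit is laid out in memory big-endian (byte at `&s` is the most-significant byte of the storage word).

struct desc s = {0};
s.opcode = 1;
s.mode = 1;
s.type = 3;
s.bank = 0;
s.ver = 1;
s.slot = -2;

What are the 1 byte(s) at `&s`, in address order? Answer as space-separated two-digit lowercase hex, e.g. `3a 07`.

f6

opcode:1 = 1 → 0x1 << 7 → word 0x80
mode:1 = 1 → 0x1 << 6 → word 0xc0
type:2 = 3 → 0x3 << 4 → word 0xf0
bank:1 = 0 → 0x0 << 3 → word 0xf0
ver:1 = 1 → 0x1 << 2 → word 0xf4
slot:2 = -2 → 0x2 << 0 → word 0xf6
word = 0xf6 → big-endian bytes:
  [0]=0xf6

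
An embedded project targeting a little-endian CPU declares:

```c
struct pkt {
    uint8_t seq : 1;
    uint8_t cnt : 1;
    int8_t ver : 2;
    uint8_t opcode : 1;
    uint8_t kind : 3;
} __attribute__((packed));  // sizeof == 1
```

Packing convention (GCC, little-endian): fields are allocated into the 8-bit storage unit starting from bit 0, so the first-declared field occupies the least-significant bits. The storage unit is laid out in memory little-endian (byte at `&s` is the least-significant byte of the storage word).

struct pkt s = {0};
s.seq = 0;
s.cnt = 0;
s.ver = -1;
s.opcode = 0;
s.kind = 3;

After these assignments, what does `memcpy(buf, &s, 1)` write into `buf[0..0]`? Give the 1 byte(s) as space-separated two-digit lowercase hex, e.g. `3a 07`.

seq (1b) val=0 bits=0x0 at bit 0: 0x00
cnt (1b) val=0 bits=0x0 at bit 1: 0x00
ver (2b) val=-1 bits=0x3 at bit 2: 0x0c
opcode (1b) val=0 bits=0x0 at bit 4: 0x0c
kind (3b) val=3 bits=0x3 at bit 5: 0x6c
word = 0x6c → little-endian bytes:
  [0]=0x6c

6c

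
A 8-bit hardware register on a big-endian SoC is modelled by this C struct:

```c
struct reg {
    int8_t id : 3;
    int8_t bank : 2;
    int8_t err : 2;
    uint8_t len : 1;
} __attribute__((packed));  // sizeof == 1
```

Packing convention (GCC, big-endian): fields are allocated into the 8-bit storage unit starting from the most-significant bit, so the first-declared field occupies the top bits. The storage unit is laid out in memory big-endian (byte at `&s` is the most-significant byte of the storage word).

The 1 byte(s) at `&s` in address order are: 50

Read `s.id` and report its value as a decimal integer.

[0]=0x50 (big-endian) → word 0x50
id [5+:3] = (word>>5) & 0x7 = 2  ←
bank [3+:2] = (word>>3) & 0x3 = 2
err [1+:2] = (word>>1) & 0x3 = 0
len [0+:1] = (word>>0) & 0x1 = 0
id signed 3b, MSB=0: value = 2

2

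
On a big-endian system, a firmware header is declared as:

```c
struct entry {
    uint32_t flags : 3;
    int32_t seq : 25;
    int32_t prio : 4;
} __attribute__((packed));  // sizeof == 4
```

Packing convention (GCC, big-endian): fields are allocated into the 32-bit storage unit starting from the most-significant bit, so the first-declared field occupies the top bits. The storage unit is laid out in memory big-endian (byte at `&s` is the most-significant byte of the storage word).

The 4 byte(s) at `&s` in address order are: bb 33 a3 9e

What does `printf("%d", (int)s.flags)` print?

5

[0]=0xbb [1]=0x33 [2]=0xa3 [3]=0x9e (big-endian) → word 0xbb33a39e
flags [29+:3] = (word>>29) & 0x7 = 5  ←
seq [4+:25] = (word>>4) & 0x1ffffff = 28523065
prio [0+:4] = (word>>0) & 0xf = 14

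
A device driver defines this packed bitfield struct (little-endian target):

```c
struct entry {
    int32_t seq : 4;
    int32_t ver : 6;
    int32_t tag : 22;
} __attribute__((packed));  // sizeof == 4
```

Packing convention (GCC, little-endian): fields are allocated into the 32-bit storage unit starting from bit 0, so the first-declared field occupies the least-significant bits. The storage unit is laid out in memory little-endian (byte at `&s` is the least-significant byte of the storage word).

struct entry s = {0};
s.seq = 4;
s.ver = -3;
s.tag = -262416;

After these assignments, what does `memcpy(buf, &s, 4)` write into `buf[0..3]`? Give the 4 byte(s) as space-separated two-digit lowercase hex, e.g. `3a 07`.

d4 c3 fb ef

seq:4 = 4 → 0x4 << 0 → word 0x00000004
ver:6 = -3 → 0x3d << 4 → word 0x000003d4
tag:22 = -262416 → 0x3bfef0 << 10 → word 0xeffbc3d4
word = 0xeffbc3d4 → little-endian bytes:
  [0]=0xd4  [1]=0xc3  [2]=0xfb  [3]=0xef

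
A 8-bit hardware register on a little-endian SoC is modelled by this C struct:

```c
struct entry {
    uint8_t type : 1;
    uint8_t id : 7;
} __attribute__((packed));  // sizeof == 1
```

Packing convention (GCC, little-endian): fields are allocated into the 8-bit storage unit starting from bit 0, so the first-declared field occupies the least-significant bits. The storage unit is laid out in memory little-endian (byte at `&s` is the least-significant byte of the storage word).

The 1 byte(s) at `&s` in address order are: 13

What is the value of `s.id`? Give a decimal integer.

[0]=0x13 (little-endian) → word 0x13
type:1 @ bit 0 → (0x13>>0)&0x1 = 0x1
id:7 @ bit 1 → (0x13>>1)&0x7f = 0x9  ←

9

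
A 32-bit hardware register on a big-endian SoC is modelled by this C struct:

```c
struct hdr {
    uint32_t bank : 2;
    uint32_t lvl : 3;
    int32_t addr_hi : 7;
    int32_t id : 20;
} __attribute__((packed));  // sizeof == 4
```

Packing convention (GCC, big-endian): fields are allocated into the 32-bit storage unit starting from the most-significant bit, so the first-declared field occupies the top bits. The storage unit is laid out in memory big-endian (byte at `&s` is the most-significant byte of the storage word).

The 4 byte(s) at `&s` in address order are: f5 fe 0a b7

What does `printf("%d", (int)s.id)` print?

[0]=0xf5 [1]=0xfe [2]=0x0a [3]=0xb7 (big-endian) → word 0xf5fe0ab7
bank:2 @ bit 30 → (0xf5fe0ab7>>30)&0x3 = 0x3
lvl:3 @ bit 27 → (0xf5fe0ab7>>27)&0x7 = 0x6
addr_hi:7 @ bit 20 → (0xf5fe0ab7>>20)&0x7f = 0x5f
id:20 @ bit 0 → (0xf5fe0ab7>>0)&0xfffff = 0xe0ab7  ←
id signed 20b, MSB=1: 920247 - 1048576 = -128329

-128329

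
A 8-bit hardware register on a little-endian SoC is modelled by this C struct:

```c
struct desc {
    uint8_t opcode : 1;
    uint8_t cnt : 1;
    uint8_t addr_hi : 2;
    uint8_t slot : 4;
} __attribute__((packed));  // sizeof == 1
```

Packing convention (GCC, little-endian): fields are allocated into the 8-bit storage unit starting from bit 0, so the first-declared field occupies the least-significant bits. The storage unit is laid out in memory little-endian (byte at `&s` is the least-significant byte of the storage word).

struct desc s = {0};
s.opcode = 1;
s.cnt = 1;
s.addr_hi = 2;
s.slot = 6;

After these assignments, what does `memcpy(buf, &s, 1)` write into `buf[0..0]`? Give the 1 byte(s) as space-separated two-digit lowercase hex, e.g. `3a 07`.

6b

opcode:1 = 1 → 0x1 << 0 → word 0x01
cnt:1 = 1 → 0x1 << 1 → word 0x03
addr_hi:2 = 2 → 0x2 << 2 → word 0x0b
slot:4 = 6 → 0x6 << 4 → word 0x6b
word = 0x6b → little-endian bytes:
  [0]=0x6b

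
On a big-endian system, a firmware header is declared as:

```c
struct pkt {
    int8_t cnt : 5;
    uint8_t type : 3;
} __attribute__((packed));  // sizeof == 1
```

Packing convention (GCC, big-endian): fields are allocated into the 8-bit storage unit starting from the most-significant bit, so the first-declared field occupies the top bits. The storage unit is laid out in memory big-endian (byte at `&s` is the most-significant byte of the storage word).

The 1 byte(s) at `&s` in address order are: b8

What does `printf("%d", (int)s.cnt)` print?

[0]=0xb8 (big-endian) → word 0xb8
cnt:5 @ bit 3 → (0xb8>>3)&0x1f = 0x17  ←
type:3 @ bit 0 → (0xb8>>0)&0x7 = 0x0
cnt signed 5b, MSB=1: 23 - 32 = -9

-9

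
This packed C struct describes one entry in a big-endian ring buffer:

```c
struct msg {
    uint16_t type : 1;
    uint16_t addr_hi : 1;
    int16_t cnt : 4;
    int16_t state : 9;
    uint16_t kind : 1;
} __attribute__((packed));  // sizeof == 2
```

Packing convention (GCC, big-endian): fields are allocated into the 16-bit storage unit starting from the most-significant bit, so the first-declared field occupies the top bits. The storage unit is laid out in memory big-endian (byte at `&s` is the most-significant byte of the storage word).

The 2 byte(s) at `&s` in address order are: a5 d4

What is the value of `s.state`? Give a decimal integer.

234

[0]=0xa5 [1]=0xd4 (big-endian) → word 0xa5d4
type:1 @ bit 15 → (0xa5d4>>15)&0x1 = 0x1
addr_hi:1 @ bit 14 → (0xa5d4>>14)&0x1 = 0x0
cnt:4 @ bit 10 → (0xa5d4>>10)&0xf = 0x9
state:9 @ bit 1 → (0xa5d4>>1)&0x1ff = 0xea  ←
kind:1 @ bit 0 → (0xa5d4>>0)&0x1 = 0x0
state signed 9b, MSB=0: value = 234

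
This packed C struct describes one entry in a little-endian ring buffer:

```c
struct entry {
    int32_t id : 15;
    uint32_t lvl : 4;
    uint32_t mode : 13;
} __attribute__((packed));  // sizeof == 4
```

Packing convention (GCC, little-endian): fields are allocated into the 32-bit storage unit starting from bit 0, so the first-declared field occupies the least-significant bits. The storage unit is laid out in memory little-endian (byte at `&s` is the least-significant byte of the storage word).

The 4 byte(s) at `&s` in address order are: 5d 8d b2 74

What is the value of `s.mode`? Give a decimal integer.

[0]=0x5d [1]=0x8d [2]=0xb2 [3]=0x74 (little-endian) → word 0x74b28d5d
id:15 @ bit 0 → (0x74b28d5d>>0)&0x7fff = 0xd5d
lvl:4 @ bit 15 → (0x74b28d5d>>15)&0xf = 0x5
mode:13 @ bit 19 → (0x74b28d5d>>19)&0x1fff = 0xe96  ←

3734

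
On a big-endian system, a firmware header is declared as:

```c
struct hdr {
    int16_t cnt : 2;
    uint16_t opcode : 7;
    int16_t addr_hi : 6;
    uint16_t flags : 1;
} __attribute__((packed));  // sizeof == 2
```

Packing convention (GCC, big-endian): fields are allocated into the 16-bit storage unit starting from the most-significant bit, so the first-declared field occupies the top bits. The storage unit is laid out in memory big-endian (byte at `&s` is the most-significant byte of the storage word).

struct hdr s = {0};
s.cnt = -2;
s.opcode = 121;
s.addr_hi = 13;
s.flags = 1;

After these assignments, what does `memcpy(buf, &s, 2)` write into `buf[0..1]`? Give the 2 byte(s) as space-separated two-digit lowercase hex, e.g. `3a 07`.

[14+:2] cnt=-2 & 0x3 = 0x2; word=0x8000
[7+:7] opcode=121 & 0x7f = 0x79; word=0xbc80
[1+:6] addr_hi=13 & 0x3f = 0xd; word=0xbc9a
[0+:1] flags=1 & 0x1 = 0x1; word=0xbc9b
word = 0xbc9b → big-endian bytes:
  [0]=0xbc  [1]=0x9b

bc 9b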